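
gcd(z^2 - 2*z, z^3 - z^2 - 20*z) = z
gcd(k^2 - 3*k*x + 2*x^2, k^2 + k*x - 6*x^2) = -k + 2*x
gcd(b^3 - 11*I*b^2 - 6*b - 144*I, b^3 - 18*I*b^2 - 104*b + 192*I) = b^2 - 14*I*b - 48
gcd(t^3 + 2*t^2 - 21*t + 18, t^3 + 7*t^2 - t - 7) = t - 1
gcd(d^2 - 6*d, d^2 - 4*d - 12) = d - 6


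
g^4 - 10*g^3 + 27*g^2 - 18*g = g*(g - 6)*(g - 3)*(g - 1)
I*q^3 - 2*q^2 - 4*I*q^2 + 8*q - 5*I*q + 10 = (q - 5)*(q + 2*I)*(I*q + I)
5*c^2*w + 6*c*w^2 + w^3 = w*(c + w)*(5*c + w)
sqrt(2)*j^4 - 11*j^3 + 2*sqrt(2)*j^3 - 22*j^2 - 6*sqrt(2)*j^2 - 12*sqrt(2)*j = j*(j + 2)*(j - 6*sqrt(2))*(sqrt(2)*j + 1)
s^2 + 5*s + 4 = (s + 1)*(s + 4)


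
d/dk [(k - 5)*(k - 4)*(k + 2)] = 3*k^2 - 14*k + 2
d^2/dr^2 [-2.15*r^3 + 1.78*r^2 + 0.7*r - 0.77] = 3.56 - 12.9*r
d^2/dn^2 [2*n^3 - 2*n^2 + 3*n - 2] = 12*n - 4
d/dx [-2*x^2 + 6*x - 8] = 6 - 4*x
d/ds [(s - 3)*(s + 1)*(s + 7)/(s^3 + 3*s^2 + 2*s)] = 2*(-s^2 + 21*s + 21)/(s^2*(s^2 + 4*s + 4))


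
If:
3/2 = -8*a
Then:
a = -3/16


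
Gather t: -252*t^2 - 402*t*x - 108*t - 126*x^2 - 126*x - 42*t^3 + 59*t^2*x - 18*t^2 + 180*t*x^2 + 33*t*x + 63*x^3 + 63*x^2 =-42*t^3 + t^2*(59*x - 270) + t*(180*x^2 - 369*x - 108) + 63*x^3 - 63*x^2 - 126*x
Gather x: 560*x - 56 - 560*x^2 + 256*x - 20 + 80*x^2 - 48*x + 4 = -480*x^2 + 768*x - 72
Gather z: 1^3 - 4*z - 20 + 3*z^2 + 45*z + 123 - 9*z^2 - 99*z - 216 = -6*z^2 - 58*z - 112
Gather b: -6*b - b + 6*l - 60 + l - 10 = -7*b + 7*l - 70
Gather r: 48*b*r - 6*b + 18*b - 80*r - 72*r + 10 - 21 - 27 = 12*b + r*(48*b - 152) - 38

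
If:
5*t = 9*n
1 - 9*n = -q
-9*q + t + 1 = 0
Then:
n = 25/198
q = 3/22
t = 5/22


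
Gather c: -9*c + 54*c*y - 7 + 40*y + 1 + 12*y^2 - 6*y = c*(54*y - 9) + 12*y^2 + 34*y - 6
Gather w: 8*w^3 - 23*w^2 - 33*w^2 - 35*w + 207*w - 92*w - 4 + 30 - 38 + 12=8*w^3 - 56*w^2 + 80*w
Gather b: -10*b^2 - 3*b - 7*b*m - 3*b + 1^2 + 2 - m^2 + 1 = -10*b^2 + b*(-7*m - 6) - m^2 + 4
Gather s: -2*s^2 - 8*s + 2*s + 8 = -2*s^2 - 6*s + 8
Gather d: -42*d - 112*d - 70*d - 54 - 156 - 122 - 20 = -224*d - 352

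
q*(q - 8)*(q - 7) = q^3 - 15*q^2 + 56*q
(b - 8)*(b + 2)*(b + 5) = b^3 - b^2 - 46*b - 80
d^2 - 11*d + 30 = (d - 6)*(d - 5)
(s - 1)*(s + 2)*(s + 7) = s^3 + 8*s^2 + 5*s - 14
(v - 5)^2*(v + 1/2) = v^3 - 19*v^2/2 + 20*v + 25/2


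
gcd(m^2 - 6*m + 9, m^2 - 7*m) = 1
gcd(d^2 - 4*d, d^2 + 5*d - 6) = 1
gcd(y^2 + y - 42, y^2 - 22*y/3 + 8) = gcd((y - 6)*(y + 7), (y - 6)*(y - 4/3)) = y - 6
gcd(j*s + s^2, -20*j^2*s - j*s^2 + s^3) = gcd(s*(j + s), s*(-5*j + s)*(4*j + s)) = s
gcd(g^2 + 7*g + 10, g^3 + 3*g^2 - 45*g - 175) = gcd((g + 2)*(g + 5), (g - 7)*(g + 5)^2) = g + 5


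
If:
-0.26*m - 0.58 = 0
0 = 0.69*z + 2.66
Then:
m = -2.23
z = -3.86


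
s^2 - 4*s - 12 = (s - 6)*(s + 2)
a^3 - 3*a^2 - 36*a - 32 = (a - 8)*(a + 1)*(a + 4)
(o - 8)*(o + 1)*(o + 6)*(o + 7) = o^4 + 6*o^3 - 57*o^2 - 398*o - 336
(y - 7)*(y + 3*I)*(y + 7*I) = y^3 - 7*y^2 + 10*I*y^2 - 21*y - 70*I*y + 147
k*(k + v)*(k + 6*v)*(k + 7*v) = k^4 + 14*k^3*v + 55*k^2*v^2 + 42*k*v^3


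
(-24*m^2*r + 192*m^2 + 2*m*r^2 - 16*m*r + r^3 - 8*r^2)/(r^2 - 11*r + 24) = (-24*m^2 + 2*m*r + r^2)/(r - 3)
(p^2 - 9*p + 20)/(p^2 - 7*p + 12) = (p - 5)/(p - 3)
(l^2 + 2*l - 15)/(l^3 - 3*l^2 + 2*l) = (l^2 + 2*l - 15)/(l*(l^2 - 3*l + 2))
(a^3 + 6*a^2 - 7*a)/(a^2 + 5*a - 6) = a*(a + 7)/(a + 6)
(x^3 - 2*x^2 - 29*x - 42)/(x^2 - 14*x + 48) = (x^3 - 2*x^2 - 29*x - 42)/(x^2 - 14*x + 48)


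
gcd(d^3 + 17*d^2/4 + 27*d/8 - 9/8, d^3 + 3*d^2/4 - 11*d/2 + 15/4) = d + 3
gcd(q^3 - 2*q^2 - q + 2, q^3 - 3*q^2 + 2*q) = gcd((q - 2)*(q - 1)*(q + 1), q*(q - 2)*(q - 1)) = q^2 - 3*q + 2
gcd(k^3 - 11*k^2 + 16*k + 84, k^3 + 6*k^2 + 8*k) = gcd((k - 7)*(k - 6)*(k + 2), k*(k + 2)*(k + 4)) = k + 2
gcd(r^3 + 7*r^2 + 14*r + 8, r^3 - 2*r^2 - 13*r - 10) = r^2 + 3*r + 2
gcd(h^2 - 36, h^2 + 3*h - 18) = h + 6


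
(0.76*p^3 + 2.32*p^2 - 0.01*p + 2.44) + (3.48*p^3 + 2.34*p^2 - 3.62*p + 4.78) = 4.24*p^3 + 4.66*p^2 - 3.63*p + 7.22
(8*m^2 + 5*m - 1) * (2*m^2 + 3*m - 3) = 16*m^4 + 34*m^3 - 11*m^2 - 18*m + 3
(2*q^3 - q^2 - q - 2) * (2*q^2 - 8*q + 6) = 4*q^5 - 18*q^4 + 18*q^3 - 2*q^2 + 10*q - 12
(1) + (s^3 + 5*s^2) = s^3 + 5*s^2 + 1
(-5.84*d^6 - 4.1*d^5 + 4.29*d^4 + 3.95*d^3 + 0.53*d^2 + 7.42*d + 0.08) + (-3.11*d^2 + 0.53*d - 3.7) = -5.84*d^6 - 4.1*d^5 + 4.29*d^4 + 3.95*d^3 - 2.58*d^2 + 7.95*d - 3.62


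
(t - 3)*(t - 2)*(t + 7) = t^3 + 2*t^2 - 29*t + 42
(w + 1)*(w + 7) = w^2 + 8*w + 7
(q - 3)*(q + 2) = q^2 - q - 6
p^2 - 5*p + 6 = (p - 3)*(p - 2)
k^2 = k^2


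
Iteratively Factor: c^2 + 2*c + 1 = (c + 1)*(c + 1)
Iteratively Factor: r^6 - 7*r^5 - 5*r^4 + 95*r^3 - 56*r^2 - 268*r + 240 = (r - 4)*(r^5 - 3*r^4 - 17*r^3 + 27*r^2 + 52*r - 60) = (r - 4)*(r - 2)*(r^4 - r^3 - 19*r^2 - 11*r + 30) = (r - 4)*(r - 2)*(r + 3)*(r^3 - 4*r^2 - 7*r + 10) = (r - 4)*(r - 2)*(r - 1)*(r + 3)*(r^2 - 3*r - 10) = (r - 5)*(r - 4)*(r - 2)*(r - 1)*(r + 3)*(r + 2)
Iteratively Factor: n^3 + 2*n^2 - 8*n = (n + 4)*(n^2 - 2*n) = (n - 2)*(n + 4)*(n)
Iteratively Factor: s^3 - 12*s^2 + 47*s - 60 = (s - 4)*(s^2 - 8*s + 15) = (s - 5)*(s - 4)*(s - 3)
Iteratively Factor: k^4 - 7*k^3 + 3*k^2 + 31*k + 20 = (k + 1)*(k^3 - 8*k^2 + 11*k + 20) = (k - 4)*(k + 1)*(k^2 - 4*k - 5) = (k - 4)*(k + 1)^2*(k - 5)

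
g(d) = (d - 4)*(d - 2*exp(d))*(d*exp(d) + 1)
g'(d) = (1 - 2*exp(d))*(d - 4)*(d*exp(d) + 1) + (d - 4)*(d - 2*exp(d))*(d*exp(d) + exp(d)) + (d - 2*exp(d))*(d*exp(d) + 1) = (d - 4)*(d + 1)*(d - 2*exp(d))*exp(d) - (d - 4)*(d*exp(d) + 1)*(2*exp(d) - 1) + (d - 2*exp(d))*(d*exp(d) + 1)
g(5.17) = -369283.12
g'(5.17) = -1129579.01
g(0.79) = 31.82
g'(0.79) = 65.85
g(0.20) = 10.60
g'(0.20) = 16.52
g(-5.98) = 58.83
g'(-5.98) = -16.43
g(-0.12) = 6.97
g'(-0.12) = 7.25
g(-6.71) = 71.30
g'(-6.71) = -17.75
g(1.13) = 65.34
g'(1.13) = 140.03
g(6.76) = -27664106.27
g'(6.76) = -69531040.23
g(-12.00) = 191.99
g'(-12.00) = -28.01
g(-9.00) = 116.87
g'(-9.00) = -22.09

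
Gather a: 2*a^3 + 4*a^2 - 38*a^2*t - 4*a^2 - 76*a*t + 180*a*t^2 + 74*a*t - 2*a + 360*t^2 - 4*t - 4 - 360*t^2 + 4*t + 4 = 2*a^3 - 38*a^2*t + a*(180*t^2 - 2*t - 2)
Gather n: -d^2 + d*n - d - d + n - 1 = -d^2 - 2*d + n*(d + 1) - 1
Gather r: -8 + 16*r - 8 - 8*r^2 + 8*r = -8*r^2 + 24*r - 16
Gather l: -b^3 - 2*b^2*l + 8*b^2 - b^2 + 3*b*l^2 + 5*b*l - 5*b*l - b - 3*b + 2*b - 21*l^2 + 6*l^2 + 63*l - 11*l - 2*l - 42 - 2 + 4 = -b^3 + 7*b^2 - 2*b + l^2*(3*b - 15) + l*(50 - 2*b^2) - 40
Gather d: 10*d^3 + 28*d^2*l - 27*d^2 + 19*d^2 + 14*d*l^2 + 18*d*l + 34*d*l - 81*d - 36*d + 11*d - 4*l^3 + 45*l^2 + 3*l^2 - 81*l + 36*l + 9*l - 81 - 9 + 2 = 10*d^3 + d^2*(28*l - 8) + d*(14*l^2 + 52*l - 106) - 4*l^3 + 48*l^2 - 36*l - 88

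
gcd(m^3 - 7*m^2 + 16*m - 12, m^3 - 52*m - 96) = 1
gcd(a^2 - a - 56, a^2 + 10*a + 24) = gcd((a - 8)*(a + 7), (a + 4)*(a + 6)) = 1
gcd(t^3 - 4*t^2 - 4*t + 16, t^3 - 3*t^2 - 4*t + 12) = t^2 - 4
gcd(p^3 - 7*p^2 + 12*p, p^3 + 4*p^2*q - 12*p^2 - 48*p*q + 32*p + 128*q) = p - 4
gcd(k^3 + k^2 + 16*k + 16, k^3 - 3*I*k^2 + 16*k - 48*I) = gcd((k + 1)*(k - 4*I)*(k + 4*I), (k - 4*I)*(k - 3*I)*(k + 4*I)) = k^2 + 16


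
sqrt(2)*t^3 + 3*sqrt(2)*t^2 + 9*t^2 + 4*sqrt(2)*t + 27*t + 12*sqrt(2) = (t + 3)*(t + 4*sqrt(2))*(sqrt(2)*t + 1)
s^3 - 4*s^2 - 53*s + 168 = (s - 8)*(s - 3)*(s + 7)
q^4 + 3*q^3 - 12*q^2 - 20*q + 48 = (q - 2)^2*(q + 3)*(q + 4)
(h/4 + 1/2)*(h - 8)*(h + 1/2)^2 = h^4/4 - 5*h^3/4 - 87*h^2/16 - 35*h/8 - 1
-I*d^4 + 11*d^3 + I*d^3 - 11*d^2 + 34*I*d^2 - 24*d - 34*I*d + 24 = (d + I)*(d + 4*I)*(d + 6*I)*(-I*d + I)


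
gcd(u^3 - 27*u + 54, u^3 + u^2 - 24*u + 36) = u^2 + 3*u - 18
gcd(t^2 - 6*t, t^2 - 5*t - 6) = t - 6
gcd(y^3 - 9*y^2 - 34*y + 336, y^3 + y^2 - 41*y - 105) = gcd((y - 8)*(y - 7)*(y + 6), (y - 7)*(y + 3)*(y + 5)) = y - 7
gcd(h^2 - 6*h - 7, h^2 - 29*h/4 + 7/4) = h - 7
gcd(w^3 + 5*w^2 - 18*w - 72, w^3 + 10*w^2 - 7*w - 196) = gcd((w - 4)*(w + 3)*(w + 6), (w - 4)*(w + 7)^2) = w - 4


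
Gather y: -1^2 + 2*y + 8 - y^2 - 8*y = -y^2 - 6*y + 7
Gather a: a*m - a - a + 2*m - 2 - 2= a*(m - 2) + 2*m - 4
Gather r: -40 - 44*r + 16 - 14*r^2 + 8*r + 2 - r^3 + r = -r^3 - 14*r^2 - 35*r - 22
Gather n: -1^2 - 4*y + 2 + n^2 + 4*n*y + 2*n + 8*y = n^2 + n*(4*y + 2) + 4*y + 1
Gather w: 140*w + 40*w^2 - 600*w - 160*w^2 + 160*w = -120*w^2 - 300*w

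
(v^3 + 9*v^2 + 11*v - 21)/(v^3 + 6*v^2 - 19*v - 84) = (v - 1)/(v - 4)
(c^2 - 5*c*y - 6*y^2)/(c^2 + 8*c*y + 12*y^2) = (c^2 - 5*c*y - 6*y^2)/(c^2 + 8*c*y + 12*y^2)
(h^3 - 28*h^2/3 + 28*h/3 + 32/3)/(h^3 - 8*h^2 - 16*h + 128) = (3*h^2 - 4*h - 4)/(3*(h^2 - 16))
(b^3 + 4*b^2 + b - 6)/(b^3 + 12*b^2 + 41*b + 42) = (b - 1)/(b + 7)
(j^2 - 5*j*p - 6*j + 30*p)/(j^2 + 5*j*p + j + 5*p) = (j^2 - 5*j*p - 6*j + 30*p)/(j^2 + 5*j*p + j + 5*p)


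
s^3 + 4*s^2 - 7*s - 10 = (s - 2)*(s + 1)*(s + 5)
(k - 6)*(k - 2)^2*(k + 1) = k^4 - 9*k^3 + 18*k^2 + 4*k - 24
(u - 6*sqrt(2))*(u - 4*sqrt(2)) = u^2 - 10*sqrt(2)*u + 48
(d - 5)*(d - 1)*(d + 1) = d^3 - 5*d^2 - d + 5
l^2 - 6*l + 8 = (l - 4)*(l - 2)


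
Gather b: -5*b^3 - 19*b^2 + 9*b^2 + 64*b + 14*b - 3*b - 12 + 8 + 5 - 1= -5*b^3 - 10*b^2 + 75*b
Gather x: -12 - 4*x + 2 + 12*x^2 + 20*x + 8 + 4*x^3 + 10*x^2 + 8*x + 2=4*x^3 + 22*x^2 + 24*x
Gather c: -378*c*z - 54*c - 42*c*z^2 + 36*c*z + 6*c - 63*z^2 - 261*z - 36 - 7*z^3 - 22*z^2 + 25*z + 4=c*(-42*z^2 - 342*z - 48) - 7*z^3 - 85*z^2 - 236*z - 32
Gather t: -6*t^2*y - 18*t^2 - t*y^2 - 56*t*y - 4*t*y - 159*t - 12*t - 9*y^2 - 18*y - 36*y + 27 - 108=t^2*(-6*y - 18) + t*(-y^2 - 60*y - 171) - 9*y^2 - 54*y - 81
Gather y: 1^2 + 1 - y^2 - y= -y^2 - y + 2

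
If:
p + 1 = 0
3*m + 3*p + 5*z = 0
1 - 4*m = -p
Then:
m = 0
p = -1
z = 3/5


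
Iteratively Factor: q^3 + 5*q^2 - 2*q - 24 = (q - 2)*(q^2 + 7*q + 12) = (q - 2)*(q + 3)*(q + 4)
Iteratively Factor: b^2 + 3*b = (b + 3)*(b)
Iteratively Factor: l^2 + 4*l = (l)*(l + 4)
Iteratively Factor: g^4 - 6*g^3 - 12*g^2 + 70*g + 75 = (g + 1)*(g^3 - 7*g^2 - 5*g + 75) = (g + 1)*(g + 3)*(g^2 - 10*g + 25) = (g - 5)*(g + 1)*(g + 3)*(g - 5)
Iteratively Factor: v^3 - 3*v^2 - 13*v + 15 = (v + 3)*(v^2 - 6*v + 5) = (v - 5)*(v + 3)*(v - 1)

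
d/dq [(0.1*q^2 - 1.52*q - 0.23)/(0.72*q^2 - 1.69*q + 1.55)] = (0.9254*q^2 + 0.6412*q - 2.7447)/(0.5184*q^4 - 2.4336*q^3 + 5.0881*q^2 - 5.239*q + 2.4025)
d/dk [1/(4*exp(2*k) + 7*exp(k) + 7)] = (-8*exp(k) - 7)*exp(k)/(4*exp(2*k) + 7*exp(k) + 7)^2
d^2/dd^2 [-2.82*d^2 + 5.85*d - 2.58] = -5.64000000000000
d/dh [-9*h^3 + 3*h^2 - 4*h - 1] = -27*h^2 + 6*h - 4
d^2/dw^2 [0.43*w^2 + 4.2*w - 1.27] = 0.860000000000000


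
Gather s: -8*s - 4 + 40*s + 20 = 32*s + 16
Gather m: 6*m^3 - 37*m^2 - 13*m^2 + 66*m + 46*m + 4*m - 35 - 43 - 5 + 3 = 6*m^3 - 50*m^2 + 116*m - 80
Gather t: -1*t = -t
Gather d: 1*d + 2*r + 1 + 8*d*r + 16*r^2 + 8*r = d*(8*r + 1) + 16*r^2 + 10*r + 1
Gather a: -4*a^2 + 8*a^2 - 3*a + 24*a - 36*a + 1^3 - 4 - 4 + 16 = 4*a^2 - 15*a + 9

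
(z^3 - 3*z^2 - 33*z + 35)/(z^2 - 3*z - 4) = (-z^3 + 3*z^2 + 33*z - 35)/(-z^2 + 3*z + 4)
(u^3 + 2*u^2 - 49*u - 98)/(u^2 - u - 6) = (u^2 - 49)/(u - 3)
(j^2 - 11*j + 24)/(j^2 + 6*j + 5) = (j^2 - 11*j + 24)/(j^2 + 6*j + 5)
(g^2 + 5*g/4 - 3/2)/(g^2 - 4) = (g - 3/4)/(g - 2)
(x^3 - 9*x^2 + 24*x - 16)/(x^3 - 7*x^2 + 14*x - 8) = (x - 4)/(x - 2)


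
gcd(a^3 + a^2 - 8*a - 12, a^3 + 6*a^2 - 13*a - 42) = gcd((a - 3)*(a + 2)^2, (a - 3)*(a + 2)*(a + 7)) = a^2 - a - 6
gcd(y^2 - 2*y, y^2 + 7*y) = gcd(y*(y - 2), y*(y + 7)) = y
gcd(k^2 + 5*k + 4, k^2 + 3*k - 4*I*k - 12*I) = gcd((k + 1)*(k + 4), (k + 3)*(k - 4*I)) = 1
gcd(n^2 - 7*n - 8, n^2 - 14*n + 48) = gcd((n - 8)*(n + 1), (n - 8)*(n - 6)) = n - 8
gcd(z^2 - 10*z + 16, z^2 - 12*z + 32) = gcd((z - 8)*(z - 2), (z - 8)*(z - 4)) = z - 8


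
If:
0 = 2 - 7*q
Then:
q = 2/7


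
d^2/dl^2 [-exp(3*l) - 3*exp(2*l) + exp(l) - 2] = (-9*exp(2*l) - 12*exp(l) + 1)*exp(l)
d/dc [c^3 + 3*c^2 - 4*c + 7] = 3*c^2 + 6*c - 4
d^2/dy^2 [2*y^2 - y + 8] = 4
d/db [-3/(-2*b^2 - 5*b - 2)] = 3*(-4*b - 5)/(2*b^2 + 5*b + 2)^2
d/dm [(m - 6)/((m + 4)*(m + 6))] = (-m^2 + 12*m + 84)/(m^4 + 20*m^3 + 148*m^2 + 480*m + 576)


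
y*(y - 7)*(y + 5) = y^3 - 2*y^2 - 35*y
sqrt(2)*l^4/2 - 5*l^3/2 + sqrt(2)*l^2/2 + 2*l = l*(l - 2*sqrt(2))*(l - sqrt(2))*(sqrt(2)*l/2 + 1/2)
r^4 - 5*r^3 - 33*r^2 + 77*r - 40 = (r - 8)*(r - 1)^2*(r + 5)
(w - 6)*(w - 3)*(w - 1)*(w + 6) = w^4 - 4*w^3 - 33*w^2 + 144*w - 108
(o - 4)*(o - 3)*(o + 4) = o^3 - 3*o^2 - 16*o + 48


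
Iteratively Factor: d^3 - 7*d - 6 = (d - 3)*(d^2 + 3*d + 2) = (d - 3)*(d + 1)*(d + 2)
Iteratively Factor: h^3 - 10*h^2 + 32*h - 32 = (h - 4)*(h^2 - 6*h + 8) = (h - 4)*(h - 2)*(h - 4)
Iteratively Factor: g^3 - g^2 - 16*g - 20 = (g + 2)*(g^2 - 3*g - 10) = (g + 2)^2*(g - 5)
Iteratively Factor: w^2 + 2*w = (w)*(w + 2)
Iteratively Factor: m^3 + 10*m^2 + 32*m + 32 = (m + 4)*(m^2 + 6*m + 8) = (m + 4)^2*(m + 2)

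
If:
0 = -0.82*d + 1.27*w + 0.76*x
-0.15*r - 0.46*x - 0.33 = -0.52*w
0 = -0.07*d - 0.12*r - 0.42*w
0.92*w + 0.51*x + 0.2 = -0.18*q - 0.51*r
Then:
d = 1.42393016709279*x + 0.432943364066011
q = 1.06251129877844*x + 0.947784578566325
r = -1.95399567848627*x - 1.23093411843702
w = 0.320962785052039*x + 0.279538235066243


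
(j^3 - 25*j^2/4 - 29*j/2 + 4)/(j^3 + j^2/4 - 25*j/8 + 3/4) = 2*(j - 8)/(2*j - 3)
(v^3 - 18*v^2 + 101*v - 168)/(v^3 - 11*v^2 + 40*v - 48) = (v^2 - 15*v + 56)/(v^2 - 8*v + 16)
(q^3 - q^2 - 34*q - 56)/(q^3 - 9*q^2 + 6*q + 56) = (q + 4)/(q - 4)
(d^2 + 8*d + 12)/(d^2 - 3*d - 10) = (d + 6)/(d - 5)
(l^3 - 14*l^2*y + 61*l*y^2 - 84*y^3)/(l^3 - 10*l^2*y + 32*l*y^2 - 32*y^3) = (l^2 - 10*l*y + 21*y^2)/(l^2 - 6*l*y + 8*y^2)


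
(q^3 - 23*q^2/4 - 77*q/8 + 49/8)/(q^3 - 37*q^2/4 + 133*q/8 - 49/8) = (4*q + 7)/(4*q - 7)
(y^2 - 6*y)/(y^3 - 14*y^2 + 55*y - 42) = y/(y^2 - 8*y + 7)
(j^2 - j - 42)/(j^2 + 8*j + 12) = (j - 7)/(j + 2)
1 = 1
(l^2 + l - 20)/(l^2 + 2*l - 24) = (l + 5)/(l + 6)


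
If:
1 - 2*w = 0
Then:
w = 1/2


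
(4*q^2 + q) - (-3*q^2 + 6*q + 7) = 7*q^2 - 5*q - 7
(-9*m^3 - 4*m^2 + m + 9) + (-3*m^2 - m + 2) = -9*m^3 - 7*m^2 + 11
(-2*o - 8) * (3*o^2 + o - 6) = -6*o^3 - 26*o^2 + 4*o + 48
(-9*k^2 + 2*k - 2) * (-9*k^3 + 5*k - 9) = 81*k^5 - 18*k^4 - 27*k^3 + 91*k^2 - 28*k + 18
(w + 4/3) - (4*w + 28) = -3*w - 80/3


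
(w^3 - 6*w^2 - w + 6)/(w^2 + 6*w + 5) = (w^2 - 7*w + 6)/(w + 5)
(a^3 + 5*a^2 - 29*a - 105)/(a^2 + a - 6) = (a^2 + 2*a - 35)/(a - 2)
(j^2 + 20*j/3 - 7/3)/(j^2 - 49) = (j - 1/3)/(j - 7)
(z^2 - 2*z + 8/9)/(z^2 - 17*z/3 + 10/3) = (z - 4/3)/(z - 5)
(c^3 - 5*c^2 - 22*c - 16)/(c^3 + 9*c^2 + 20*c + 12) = (c - 8)/(c + 6)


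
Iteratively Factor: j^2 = (j)*(j)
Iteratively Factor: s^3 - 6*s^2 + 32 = (s + 2)*(s^2 - 8*s + 16) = (s - 4)*(s + 2)*(s - 4)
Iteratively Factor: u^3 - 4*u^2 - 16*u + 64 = (u - 4)*(u^2 - 16) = (u - 4)*(u + 4)*(u - 4)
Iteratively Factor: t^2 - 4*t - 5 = (t + 1)*(t - 5)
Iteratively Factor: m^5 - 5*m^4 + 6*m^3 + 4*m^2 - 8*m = (m - 2)*(m^4 - 3*m^3 + 4*m) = (m - 2)^2*(m^3 - m^2 - 2*m) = m*(m - 2)^2*(m^2 - m - 2) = m*(m - 2)^3*(m + 1)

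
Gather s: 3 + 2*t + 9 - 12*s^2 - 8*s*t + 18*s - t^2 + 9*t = -12*s^2 + s*(18 - 8*t) - t^2 + 11*t + 12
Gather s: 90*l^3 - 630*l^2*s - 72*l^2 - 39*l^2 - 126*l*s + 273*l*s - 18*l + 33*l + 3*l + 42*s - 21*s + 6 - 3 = 90*l^3 - 111*l^2 + 18*l + s*(-630*l^2 + 147*l + 21) + 3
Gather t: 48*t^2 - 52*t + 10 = 48*t^2 - 52*t + 10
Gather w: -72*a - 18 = -72*a - 18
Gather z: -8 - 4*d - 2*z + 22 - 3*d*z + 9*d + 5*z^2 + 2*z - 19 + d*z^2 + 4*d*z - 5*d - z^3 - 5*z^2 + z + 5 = d*z^2 - z^3 + z*(d + 1)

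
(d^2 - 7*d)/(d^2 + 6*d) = (d - 7)/(d + 6)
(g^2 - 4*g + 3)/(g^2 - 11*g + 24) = (g - 1)/(g - 8)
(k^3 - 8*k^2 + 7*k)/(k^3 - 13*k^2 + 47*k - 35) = k/(k - 5)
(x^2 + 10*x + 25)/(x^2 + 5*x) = (x + 5)/x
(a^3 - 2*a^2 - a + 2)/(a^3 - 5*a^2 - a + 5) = (a - 2)/(a - 5)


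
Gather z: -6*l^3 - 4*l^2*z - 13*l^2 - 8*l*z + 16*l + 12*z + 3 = -6*l^3 - 13*l^2 + 16*l + z*(-4*l^2 - 8*l + 12) + 3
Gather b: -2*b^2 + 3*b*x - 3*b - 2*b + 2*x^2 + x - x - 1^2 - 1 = -2*b^2 + b*(3*x - 5) + 2*x^2 - 2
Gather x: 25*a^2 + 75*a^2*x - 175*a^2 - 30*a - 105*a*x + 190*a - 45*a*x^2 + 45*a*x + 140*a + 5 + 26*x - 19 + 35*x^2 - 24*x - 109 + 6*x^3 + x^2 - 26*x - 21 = -150*a^2 + 300*a + 6*x^3 + x^2*(36 - 45*a) + x*(75*a^2 - 60*a - 24) - 144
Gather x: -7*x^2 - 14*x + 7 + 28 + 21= -7*x^2 - 14*x + 56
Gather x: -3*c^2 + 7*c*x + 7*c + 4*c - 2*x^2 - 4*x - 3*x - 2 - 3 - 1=-3*c^2 + 11*c - 2*x^2 + x*(7*c - 7) - 6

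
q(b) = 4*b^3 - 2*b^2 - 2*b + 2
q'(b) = 12*b^2 - 4*b - 2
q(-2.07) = -37.91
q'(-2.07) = 57.70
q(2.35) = 38.17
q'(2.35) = 54.87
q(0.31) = 1.31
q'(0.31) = -2.09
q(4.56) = 330.57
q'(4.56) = 229.28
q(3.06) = 91.76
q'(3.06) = 98.12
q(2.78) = 66.92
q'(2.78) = 79.62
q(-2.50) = -68.00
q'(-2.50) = 83.00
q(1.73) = 13.27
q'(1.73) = 26.99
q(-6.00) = -922.00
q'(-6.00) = 454.00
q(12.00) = 6602.00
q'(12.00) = 1678.00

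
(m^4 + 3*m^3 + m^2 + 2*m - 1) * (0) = 0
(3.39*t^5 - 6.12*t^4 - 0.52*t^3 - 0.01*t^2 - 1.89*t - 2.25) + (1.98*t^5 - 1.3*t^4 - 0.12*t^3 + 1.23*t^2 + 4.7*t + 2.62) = 5.37*t^5 - 7.42*t^4 - 0.64*t^3 + 1.22*t^2 + 2.81*t + 0.37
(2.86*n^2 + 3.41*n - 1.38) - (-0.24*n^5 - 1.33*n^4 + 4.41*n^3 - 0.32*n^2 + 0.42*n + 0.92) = 0.24*n^5 + 1.33*n^4 - 4.41*n^3 + 3.18*n^2 + 2.99*n - 2.3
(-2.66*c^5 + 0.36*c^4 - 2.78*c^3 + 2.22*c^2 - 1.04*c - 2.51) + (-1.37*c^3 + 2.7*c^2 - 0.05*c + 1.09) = -2.66*c^5 + 0.36*c^4 - 4.15*c^3 + 4.92*c^2 - 1.09*c - 1.42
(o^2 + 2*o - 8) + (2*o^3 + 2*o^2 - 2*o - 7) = 2*o^3 + 3*o^2 - 15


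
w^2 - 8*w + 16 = (w - 4)^2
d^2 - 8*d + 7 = (d - 7)*(d - 1)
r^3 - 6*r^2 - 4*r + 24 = (r - 6)*(r - 2)*(r + 2)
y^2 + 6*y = y*(y + 6)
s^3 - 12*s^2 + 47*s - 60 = (s - 5)*(s - 4)*(s - 3)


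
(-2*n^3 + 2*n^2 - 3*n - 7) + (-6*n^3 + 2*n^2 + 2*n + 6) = -8*n^3 + 4*n^2 - n - 1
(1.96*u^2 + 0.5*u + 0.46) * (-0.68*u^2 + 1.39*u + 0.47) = -1.3328*u^4 + 2.3844*u^3 + 1.3034*u^2 + 0.8744*u + 0.2162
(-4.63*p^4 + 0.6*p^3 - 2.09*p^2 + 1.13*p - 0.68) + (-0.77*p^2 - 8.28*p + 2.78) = -4.63*p^4 + 0.6*p^3 - 2.86*p^2 - 7.15*p + 2.1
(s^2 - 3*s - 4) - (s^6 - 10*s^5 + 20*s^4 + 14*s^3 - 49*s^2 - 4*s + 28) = -s^6 + 10*s^5 - 20*s^4 - 14*s^3 + 50*s^2 + s - 32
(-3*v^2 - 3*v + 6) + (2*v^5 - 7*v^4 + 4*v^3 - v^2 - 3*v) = 2*v^5 - 7*v^4 + 4*v^3 - 4*v^2 - 6*v + 6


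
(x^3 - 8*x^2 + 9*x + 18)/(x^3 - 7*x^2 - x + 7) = (x^2 - 9*x + 18)/(x^2 - 8*x + 7)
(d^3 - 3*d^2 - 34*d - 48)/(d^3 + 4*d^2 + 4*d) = (d^2 - 5*d - 24)/(d*(d + 2))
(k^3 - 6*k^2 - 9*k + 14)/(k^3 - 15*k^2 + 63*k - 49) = (k + 2)/(k - 7)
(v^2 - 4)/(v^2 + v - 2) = (v - 2)/(v - 1)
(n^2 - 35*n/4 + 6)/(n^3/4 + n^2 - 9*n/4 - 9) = (4*n^2 - 35*n + 24)/(n^3 + 4*n^2 - 9*n - 36)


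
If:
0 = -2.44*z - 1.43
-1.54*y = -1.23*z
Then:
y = -0.47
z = -0.59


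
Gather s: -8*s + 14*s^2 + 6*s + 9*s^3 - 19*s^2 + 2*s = 9*s^3 - 5*s^2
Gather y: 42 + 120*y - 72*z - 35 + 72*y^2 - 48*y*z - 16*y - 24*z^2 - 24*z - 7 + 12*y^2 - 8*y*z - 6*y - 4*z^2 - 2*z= 84*y^2 + y*(98 - 56*z) - 28*z^2 - 98*z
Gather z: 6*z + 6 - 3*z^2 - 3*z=-3*z^2 + 3*z + 6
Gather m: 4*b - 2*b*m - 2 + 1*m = 4*b + m*(1 - 2*b) - 2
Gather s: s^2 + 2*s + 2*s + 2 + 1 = s^2 + 4*s + 3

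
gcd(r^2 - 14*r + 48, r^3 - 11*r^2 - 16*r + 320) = r - 8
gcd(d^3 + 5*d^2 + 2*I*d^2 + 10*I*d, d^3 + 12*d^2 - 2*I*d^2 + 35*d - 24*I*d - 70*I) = d + 5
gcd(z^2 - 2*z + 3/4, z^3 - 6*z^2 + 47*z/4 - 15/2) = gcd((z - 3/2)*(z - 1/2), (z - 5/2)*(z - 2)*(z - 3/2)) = z - 3/2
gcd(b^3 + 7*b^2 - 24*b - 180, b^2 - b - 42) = b + 6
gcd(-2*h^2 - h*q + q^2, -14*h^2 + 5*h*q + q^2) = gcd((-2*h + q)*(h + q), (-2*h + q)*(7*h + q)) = -2*h + q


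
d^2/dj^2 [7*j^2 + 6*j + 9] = 14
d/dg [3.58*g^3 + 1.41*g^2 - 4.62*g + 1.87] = 10.74*g^2 + 2.82*g - 4.62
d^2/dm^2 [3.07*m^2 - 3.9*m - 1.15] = 6.14000000000000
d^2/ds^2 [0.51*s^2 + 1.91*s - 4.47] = 1.02000000000000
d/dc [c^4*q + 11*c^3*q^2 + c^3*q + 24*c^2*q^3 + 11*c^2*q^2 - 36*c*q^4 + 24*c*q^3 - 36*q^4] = q*(4*c^3 + 33*c^2*q + 3*c^2 + 48*c*q^2 + 22*c*q - 36*q^3 + 24*q^2)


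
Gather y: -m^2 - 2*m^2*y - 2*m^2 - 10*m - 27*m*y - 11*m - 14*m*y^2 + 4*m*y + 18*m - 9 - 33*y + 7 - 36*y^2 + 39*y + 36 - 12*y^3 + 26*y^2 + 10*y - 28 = -3*m^2 - 3*m - 12*y^3 + y^2*(-14*m - 10) + y*(-2*m^2 - 23*m + 16) + 6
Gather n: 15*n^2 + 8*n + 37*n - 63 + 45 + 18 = 15*n^2 + 45*n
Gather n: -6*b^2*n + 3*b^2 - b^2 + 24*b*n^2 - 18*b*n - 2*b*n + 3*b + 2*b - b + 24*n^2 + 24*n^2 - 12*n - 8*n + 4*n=2*b^2 + 4*b + n^2*(24*b + 48) + n*(-6*b^2 - 20*b - 16)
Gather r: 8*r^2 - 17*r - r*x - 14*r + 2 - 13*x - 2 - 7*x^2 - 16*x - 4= 8*r^2 + r*(-x - 31) - 7*x^2 - 29*x - 4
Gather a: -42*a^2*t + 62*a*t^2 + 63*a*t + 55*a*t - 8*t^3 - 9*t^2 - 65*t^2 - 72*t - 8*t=-42*a^2*t + a*(62*t^2 + 118*t) - 8*t^3 - 74*t^2 - 80*t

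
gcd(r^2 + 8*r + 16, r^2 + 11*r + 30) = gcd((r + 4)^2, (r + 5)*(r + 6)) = 1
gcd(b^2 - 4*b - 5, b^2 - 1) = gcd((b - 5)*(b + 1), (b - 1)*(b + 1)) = b + 1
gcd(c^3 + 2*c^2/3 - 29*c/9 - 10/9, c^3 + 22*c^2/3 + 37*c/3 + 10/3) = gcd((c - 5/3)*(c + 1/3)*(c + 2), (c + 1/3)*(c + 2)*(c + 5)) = c^2 + 7*c/3 + 2/3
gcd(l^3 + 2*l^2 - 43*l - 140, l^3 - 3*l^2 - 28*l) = l^2 - 3*l - 28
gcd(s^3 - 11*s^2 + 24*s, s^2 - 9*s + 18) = s - 3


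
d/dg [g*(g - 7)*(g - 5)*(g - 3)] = 4*g^3 - 45*g^2 + 142*g - 105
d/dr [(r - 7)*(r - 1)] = 2*r - 8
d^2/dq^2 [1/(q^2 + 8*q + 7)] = 2*(-q^2 - 8*q + 4*(q + 4)^2 - 7)/(q^2 + 8*q + 7)^3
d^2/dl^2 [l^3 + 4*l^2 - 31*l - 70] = 6*l + 8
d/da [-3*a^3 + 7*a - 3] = 7 - 9*a^2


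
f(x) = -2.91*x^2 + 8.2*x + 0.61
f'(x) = 8.2 - 5.82*x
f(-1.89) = -25.28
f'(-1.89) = 19.20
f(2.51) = 2.86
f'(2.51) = -6.41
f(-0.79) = -7.68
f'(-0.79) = 12.80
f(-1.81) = -23.77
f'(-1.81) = 18.73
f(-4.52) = -95.91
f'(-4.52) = 34.51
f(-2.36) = -34.95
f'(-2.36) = 21.94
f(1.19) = 6.25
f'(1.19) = 1.27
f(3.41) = -5.27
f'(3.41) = -11.65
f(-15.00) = -777.14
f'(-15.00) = 95.50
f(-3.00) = -50.18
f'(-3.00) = 25.66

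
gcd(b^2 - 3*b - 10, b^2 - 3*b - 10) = b^2 - 3*b - 10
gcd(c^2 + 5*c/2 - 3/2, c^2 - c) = 1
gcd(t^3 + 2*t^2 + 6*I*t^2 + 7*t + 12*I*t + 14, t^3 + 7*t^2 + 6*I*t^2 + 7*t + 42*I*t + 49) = t^2 + 6*I*t + 7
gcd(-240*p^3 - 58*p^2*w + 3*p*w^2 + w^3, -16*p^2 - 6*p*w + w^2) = 8*p - w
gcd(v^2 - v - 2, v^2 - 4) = v - 2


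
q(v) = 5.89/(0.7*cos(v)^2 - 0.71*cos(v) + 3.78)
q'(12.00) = -0.11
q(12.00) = 1.60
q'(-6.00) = 0.07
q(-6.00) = 1.57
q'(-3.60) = -0.21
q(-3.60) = 1.18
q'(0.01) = 0.00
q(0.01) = 1.56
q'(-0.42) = -0.10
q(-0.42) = 1.59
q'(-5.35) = 0.04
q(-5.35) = 1.63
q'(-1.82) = 0.38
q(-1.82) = 1.47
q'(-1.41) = 0.21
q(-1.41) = 1.60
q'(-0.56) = -0.11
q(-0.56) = 1.60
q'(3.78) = 0.28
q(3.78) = 1.23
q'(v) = 5.89*(1.4*sin(v)*cos(v) - 0.71*sin(v))/(0.7*cos(v)^2 - 0.71*cos(v) + 3.78)^2 = (8.246*cos(v) - 4.1819)*sin(v)/(0.7*cos(v)^2 - 0.71*cos(v) + 3.78)^2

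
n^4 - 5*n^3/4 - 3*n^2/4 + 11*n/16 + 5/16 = (n - 5/4)*(n - 1)*(n + 1/2)^2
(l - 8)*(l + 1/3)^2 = l^3 - 22*l^2/3 - 47*l/9 - 8/9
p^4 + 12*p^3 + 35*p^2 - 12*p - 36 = (p - 1)*(p + 1)*(p + 6)^2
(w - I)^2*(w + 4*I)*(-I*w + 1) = -I*w^4 + 3*w^3 - 5*I*w^2 + 3*w - 4*I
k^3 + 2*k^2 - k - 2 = (k - 1)*(k + 1)*(k + 2)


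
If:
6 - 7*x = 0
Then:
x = 6/7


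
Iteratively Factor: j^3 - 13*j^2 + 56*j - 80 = (j - 4)*(j^2 - 9*j + 20) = (j - 5)*(j - 4)*(j - 4)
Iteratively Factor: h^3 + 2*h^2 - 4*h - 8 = (h + 2)*(h^2 - 4) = (h - 2)*(h + 2)*(h + 2)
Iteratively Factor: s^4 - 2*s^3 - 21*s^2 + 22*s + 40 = (s - 2)*(s^3 - 21*s - 20) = (s - 2)*(s + 1)*(s^2 - s - 20) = (s - 2)*(s + 1)*(s + 4)*(s - 5)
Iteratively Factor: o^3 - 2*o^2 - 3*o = (o + 1)*(o^2 - 3*o) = o*(o + 1)*(o - 3)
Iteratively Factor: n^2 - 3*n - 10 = (n + 2)*(n - 5)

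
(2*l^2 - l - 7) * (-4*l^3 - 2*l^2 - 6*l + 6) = -8*l^5 + 18*l^3 + 32*l^2 + 36*l - 42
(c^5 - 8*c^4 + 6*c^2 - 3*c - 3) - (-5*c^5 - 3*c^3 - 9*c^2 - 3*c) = 6*c^5 - 8*c^4 + 3*c^3 + 15*c^2 - 3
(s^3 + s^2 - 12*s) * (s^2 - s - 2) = s^5 - 15*s^3 + 10*s^2 + 24*s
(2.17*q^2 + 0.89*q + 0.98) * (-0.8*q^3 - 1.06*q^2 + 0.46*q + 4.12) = -1.736*q^5 - 3.0122*q^4 - 0.7292*q^3 + 8.311*q^2 + 4.1176*q + 4.0376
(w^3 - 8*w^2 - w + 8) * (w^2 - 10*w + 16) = w^5 - 18*w^4 + 95*w^3 - 110*w^2 - 96*w + 128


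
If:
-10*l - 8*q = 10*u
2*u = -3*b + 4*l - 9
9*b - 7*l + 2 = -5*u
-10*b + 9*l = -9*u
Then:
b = 144/37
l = 1085/222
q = -200/37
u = -125/222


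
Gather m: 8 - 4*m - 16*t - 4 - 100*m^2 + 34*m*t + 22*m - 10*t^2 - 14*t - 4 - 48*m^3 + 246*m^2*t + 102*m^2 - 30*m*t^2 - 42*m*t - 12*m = -48*m^3 + m^2*(246*t + 2) + m*(-30*t^2 - 8*t + 6) - 10*t^2 - 30*t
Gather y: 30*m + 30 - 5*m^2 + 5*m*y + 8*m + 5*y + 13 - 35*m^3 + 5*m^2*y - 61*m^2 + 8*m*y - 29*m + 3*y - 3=-35*m^3 - 66*m^2 + 9*m + y*(5*m^2 + 13*m + 8) + 40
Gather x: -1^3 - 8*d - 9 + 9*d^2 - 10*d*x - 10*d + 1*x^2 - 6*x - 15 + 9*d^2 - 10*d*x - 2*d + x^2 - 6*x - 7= 18*d^2 - 20*d + 2*x^2 + x*(-20*d - 12) - 32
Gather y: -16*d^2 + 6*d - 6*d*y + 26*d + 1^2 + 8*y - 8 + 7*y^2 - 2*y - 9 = -16*d^2 + 32*d + 7*y^2 + y*(6 - 6*d) - 16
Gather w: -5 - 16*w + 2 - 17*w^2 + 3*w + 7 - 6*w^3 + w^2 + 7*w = -6*w^3 - 16*w^2 - 6*w + 4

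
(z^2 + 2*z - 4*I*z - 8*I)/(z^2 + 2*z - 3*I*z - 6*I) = (z - 4*I)/(z - 3*I)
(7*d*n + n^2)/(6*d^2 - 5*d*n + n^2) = n*(7*d + n)/(6*d^2 - 5*d*n + n^2)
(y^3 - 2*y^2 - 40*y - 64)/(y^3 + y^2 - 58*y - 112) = (y + 4)/(y + 7)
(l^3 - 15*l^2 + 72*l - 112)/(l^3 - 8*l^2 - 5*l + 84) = (l - 4)/(l + 3)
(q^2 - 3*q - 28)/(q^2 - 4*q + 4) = (q^2 - 3*q - 28)/(q^2 - 4*q + 4)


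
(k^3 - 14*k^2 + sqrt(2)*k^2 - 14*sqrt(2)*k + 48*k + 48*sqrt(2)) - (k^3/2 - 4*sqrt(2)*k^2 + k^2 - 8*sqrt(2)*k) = k^3/2 - 15*k^2 + 5*sqrt(2)*k^2 - 6*sqrt(2)*k + 48*k + 48*sqrt(2)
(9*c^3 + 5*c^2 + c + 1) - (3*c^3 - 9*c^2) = 6*c^3 + 14*c^2 + c + 1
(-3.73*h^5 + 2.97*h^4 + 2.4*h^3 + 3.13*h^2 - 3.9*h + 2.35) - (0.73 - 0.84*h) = -3.73*h^5 + 2.97*h^4 + 2.4*h^3 + 3.13*h^2 - 3.06*h + 1.62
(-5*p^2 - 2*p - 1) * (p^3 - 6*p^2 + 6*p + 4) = -5*p^5 + 28*p^4 - 19*p^3 - 26*p^2 - 14*p - 4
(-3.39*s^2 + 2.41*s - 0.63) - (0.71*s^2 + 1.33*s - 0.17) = -4.1*s^2 + 1.08*s - 0.46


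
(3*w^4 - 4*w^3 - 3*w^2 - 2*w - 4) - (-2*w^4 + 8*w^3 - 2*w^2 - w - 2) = 5*w^4 - 12*w^3 - w^2 - w - 2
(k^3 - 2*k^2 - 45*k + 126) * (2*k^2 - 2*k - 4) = 2*k^5 - 6*k^4 - 90*k^3 + 350*k^2 - 72*k - 504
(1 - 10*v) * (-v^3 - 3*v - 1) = 10*v^4 - v^3 + 30*v^2 + 7*v - 1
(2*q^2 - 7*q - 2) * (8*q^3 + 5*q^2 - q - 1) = 16*q^5 - 46*q^4 - 53*q^3 - 5*q^2 + 9*q + 2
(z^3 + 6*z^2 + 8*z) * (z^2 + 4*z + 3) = z^5 + 10*z^4 + 35*z^3 + 50*z^2 + 24*z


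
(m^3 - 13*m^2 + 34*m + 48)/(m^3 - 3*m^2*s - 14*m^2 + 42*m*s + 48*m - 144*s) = (-m - 1)/(-m + 3*s)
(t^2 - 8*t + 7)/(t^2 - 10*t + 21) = (t - 1)/(t - 3)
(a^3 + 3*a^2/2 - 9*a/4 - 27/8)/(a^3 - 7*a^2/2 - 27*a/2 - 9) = (a^2 - 9/4)/(a^2 - 5*a - 6)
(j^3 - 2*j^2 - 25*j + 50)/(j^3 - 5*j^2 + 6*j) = (j^2 - 25)/(j*(j - 3))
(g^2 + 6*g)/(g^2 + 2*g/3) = 3*(g + 6)/(3*g + 2)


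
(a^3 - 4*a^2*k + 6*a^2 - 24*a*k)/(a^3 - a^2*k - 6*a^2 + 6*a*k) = (a^2 - 4*a*k + 6*a - 24*k)/(a^2 - a*k - 6*a + 6*k)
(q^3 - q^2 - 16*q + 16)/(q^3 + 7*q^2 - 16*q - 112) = (q - 1)/(q + 7)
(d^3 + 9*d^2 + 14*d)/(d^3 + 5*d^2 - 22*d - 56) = d/(d - 4)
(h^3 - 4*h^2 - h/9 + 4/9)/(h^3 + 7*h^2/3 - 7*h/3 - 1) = (3*h^2 - 13*h + 4)/(3*(h^2 + 2*h - 3))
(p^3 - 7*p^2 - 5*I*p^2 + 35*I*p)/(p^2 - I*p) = (p^2 - 7*p - 5*I*p + 35*I)/(p - I)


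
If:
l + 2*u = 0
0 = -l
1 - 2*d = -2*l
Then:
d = 1/2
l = 0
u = 0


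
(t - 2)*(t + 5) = t^2 + 3*t - 10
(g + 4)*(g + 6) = g^2 + 10*g + 24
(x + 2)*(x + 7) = x^2 + 9*x + 14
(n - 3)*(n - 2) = n^2 - 5*n + 6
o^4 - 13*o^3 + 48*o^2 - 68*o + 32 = (o - 8)*(o - 2)^2*(o - 1)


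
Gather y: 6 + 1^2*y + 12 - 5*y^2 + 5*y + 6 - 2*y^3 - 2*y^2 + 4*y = -2*y^3 - 7*y^2 + 10*y + 24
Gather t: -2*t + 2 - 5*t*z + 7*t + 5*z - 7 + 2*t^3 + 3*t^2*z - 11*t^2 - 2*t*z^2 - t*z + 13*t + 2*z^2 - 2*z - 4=2*t^3 + t^2*(3*z - 11) + t*(-2*z^2 - 6*z + 18) + 2*z^2 + 3*z - 9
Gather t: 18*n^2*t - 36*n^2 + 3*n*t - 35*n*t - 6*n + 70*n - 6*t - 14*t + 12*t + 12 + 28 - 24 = -36*n^2 + 64*n + t*(18*n^2 - 32*n - 8) + 16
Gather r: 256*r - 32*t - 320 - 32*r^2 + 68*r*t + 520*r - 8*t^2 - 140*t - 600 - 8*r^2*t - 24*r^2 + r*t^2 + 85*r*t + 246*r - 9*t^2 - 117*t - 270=r^2*(-8*t - 56) + r*(t^2 + 153*t + 1022) - 17*t^2 - 289*t - 1190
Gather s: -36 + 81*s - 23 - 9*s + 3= 72*s - 56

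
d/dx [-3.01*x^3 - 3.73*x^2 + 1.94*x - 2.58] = -9.03*x^2 - 7.46*x + 1.94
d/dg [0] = 0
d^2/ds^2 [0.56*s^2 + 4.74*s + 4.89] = 1.12000000000000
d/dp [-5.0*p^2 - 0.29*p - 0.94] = -10.0*p - 0.29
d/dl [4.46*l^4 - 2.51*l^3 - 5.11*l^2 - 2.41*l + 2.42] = 17.84*l^3 - 7.53*l^2 - 10.22*l - 2.41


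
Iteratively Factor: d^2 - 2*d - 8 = (d - 4)*(d + 2)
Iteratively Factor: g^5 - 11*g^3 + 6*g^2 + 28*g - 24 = (g + 3)*(g^4 - 3*g^3 - 2*g^2 + 12*g - 8) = (g - 1)*(g + 3)*(g^3 - 2*g^2 - 4*g + 8) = (g - 1)*(g + 2)*(g + 3)*(g^2 - 4*g + 4) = (g - 2)*(g - 1)*(g + 2)*(g + 3)*(g - 2)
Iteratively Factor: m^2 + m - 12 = (m - 3)*(m + 4)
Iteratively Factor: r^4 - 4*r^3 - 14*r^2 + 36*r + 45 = (r + 3)*(r^3 - 7*r^2 + 7*r + 15) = (r - 3)*(r + 3)*(r^2 - 4*r - 5) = (r - 3)*(r + 1)*(r + 3)*(r - 5)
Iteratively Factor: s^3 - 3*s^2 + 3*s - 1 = (s - 1)*(s^2 - 2*s + 1) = (s - 1)^2*(s - 1)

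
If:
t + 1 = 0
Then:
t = -1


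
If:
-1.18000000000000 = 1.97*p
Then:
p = -0.60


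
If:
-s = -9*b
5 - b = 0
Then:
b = 5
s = 45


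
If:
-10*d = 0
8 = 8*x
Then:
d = 0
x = 1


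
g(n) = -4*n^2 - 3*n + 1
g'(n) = -8*n - 3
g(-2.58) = -17.89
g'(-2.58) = 17.64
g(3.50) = -58.50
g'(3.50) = -31.00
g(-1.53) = -3.77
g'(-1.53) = 9.24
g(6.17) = -169.79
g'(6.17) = -52.36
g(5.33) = -128.63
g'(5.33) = -45.64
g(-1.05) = -0.26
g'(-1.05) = 5.40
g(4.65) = -99.44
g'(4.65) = -40.20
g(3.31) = -52.75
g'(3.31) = -29.48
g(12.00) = -611.00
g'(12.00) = -99.00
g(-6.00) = -125.00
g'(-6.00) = 45.00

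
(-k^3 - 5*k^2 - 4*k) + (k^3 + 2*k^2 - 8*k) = -3*k^2 - 12*k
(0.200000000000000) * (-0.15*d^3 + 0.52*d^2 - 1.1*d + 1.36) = -0.03*d^3 + 0.104*d^2 - 0.22*d + 0.272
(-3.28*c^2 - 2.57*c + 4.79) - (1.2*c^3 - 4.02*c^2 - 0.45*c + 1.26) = -1.2*c^3 + 0.74*c^2 - 2.12*c + 3.53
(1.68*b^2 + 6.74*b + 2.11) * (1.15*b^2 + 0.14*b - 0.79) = 1.932*b^4 + 7.9862*b^3 + 2.0429*b^2 - 5.0292*b - 1.6669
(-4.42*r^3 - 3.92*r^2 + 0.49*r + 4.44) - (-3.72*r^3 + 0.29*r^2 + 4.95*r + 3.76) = -0.7*r^3 - 4.21*r^2 - 4.46*r + 0.680000000000001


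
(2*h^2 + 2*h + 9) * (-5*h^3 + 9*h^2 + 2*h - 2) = -10*h^5 + 8*h^4 - 23*h^3 + 81*h^2 + 14*h - 18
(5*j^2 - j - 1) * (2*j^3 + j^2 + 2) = 10*j^5 + 3*j^4 - 3*j^3 + 9*j^2 - 2*j - 2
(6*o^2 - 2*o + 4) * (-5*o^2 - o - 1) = -30*o^4 + 4*o^3 - 24*o^2 - 2*o - 4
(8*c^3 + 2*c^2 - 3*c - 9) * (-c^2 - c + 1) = -8*c^5 - 10*c^4 + 9*c^3 + 14*c^2 + 6*c - 9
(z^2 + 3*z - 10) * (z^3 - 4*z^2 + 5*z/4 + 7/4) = z^5 - z^4 - 83*z^3/4 + 91*z^2/2 - 29*z/4 - 35/2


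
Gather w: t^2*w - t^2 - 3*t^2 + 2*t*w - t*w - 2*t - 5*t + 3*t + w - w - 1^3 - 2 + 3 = -4*t^2 - 4*t + w*(t^2 + t)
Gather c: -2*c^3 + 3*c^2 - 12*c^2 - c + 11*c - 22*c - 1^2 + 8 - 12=-2*c^3 - 9*c^2 - 12*c - 5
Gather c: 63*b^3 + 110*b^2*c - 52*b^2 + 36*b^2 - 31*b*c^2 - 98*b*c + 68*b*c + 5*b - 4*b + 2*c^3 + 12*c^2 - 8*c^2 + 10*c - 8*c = 63*b^3 - 16*b^2 + b + 2*c^3 + c^2*(4 - 31*b) + c*(110*b^2 - 30*b + 2)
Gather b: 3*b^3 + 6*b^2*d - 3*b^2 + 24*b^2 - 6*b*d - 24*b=3*b^3 + b^2*(6*d + 21) + b*(-6*d - 24)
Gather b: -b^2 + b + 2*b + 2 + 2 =-b^2 + 3*b + 4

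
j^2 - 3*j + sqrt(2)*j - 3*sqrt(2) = (j - 3)*(j + sqrt(2))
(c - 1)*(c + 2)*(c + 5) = c^3 + 6*c^2 + 3*c - 10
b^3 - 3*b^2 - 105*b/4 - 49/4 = (b - 7)*(b + 1/2)*(b + 7/2)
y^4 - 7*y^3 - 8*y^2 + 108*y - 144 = (y - 6)*(y - 3)*(y - 2)*(y + 4)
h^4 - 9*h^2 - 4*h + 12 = (h - 3)*(h - 1)*(h + 2)^2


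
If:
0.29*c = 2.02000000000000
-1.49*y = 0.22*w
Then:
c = 6.97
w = -6.77272727272727*y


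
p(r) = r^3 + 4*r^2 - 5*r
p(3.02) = 48.93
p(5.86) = 309.29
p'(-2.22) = -7.97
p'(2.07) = 24.41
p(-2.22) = 19.87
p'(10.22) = 390.11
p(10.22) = 1434.16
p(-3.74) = 22.34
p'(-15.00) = 550.00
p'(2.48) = 33.29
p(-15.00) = -2400.00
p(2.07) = 15.66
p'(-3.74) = 7.04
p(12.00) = 2244.00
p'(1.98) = 22.60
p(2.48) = 27.45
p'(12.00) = 523.00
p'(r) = 3*r^2 + 8*r - 5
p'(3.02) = 46.52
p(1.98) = 13.54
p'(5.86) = 144.90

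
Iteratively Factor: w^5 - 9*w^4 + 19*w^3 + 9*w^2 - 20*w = (w - 1)*(w^4 - 8*w^3 + 11*w^2 + 20*w) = (w - 5)*(w - 1)*(w^3 - 3*w^2 - 4*w) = w*(w - 5)*(w - 1)*(w^2 - 3*w - 4) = w*(w - 5)*(w - 1)*(w + 1)*(w - 4)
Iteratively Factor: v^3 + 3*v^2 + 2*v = (v)*(v^2 + 3*v + 2) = v*(v + 2)*(v + 1)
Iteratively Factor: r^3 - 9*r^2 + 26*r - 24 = (r - 3)*(r^2 - 6*r + 8) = (r - 4)*(r - 3)*(r - 2)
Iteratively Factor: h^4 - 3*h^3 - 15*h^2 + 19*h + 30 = (h + 3)*(h^3 - 6*h^2 + 3*h + 10) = (h - 2)*(h + 3)*(h^2 - 4*h - 5) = (h - 2)*(h + 1)*(h + 3)*(h - 5)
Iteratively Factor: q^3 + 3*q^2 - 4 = (q - 1)*(q^2 + 4*q + 4) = (q - 1)*(q + 2)*(q + 2)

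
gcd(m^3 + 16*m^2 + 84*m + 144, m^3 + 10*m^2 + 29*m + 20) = m + 4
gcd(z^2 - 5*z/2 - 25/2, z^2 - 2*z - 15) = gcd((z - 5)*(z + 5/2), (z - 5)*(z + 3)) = z - 5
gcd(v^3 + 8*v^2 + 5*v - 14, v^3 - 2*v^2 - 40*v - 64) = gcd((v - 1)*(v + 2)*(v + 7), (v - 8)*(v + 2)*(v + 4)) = v + 2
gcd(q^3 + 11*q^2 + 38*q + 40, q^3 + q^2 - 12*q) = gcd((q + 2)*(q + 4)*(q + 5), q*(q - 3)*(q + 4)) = q + 4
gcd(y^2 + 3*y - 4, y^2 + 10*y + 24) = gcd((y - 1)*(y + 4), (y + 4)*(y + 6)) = y + 4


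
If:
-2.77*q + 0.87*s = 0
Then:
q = 0.314079422382672*s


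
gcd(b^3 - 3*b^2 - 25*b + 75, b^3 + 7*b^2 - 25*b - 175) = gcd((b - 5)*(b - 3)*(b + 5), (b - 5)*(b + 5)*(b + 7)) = b^2 - 25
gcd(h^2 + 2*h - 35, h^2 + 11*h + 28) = h + 7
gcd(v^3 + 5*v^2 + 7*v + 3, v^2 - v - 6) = 1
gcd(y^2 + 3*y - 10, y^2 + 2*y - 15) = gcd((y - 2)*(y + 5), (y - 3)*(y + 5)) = y + 5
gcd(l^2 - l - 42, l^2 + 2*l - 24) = l + 6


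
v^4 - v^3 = v^3*(v - 1)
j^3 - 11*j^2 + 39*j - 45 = (j - 5)*(j - 3)^2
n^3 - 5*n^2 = n^2*(n - 5)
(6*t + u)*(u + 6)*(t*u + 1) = 6*t^2*u^2 + 36*t^2*u + t*u^3 + 6*t*u^2 + 6*t*u + 36*t + u^2 + 6*u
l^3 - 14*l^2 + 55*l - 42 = (l - 7)*(l - 6)*(l - 1)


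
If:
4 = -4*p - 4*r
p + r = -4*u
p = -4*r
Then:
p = -4/3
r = 1/3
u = 1/4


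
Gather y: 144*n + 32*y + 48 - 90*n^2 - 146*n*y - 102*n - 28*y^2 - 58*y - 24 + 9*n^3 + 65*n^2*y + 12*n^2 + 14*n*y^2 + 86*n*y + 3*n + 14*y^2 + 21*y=9*n^3 - 78*n^2 + 45*n + y^2*(14*n - 14) + y*(65*n^2 - 60*n - 5) + 24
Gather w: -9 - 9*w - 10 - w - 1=-10*w - 20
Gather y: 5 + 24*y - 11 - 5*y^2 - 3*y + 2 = -5*y^2 + 21*y - 4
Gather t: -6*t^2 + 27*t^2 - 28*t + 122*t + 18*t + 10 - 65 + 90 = 21*t^2 + 112*t + 35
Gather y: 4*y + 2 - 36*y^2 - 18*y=-36*y^2 - 14*y + 2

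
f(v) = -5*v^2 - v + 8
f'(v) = -10*v - 1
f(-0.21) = 7.99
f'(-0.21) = 1.10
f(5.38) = -142.10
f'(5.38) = -54.80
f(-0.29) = 7.87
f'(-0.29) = 1.90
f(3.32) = -50.43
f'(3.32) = -34.20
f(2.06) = -15.28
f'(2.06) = -21.60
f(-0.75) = 5.94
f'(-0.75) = 6.50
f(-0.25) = 7.94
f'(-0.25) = 1.50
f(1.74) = -8.88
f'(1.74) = -18.40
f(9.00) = -406.00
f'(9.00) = -91.00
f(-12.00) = -700.00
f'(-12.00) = 119.00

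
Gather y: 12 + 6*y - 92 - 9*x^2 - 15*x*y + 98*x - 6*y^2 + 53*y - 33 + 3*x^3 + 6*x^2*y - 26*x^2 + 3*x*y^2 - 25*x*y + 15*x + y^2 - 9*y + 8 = 3*x^3 - 35*x^2 + 113*x + y^2*(3*x - 5) + y*(6*x^2 - 40*x + 50) - 105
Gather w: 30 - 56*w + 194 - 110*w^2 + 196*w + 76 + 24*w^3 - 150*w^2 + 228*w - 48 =24*w^3 - 260*w^2 + 368*w + 252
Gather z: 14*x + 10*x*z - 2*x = 10*x*z + 12*x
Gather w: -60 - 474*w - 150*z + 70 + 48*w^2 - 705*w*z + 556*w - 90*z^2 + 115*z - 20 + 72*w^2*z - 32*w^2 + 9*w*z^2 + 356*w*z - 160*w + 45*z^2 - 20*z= w^2*(72*z + 16) + w*(9*z^2 - 349*z - 78) - 45*z^2 - 55*z - 10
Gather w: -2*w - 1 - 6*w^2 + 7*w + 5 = -6*w^2 + 5*w + 4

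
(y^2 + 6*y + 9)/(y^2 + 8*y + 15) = (y + 3)/(y + 5)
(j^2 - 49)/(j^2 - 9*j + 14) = (j + 7)/(j - 2)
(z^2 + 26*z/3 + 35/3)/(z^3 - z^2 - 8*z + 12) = (z^2 + 26*z/3 + 35/3)/(z^3 - z^2 - 8*z + 12)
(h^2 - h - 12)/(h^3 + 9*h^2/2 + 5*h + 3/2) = 2*(h - 4)/(2*h^2 + 3*h + 1)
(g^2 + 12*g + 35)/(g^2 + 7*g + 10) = (g + 7)/(g + 2)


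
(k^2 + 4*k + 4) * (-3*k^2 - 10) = -3*k^4 - 12*k^3 - 22*k^2 - 40*k - 40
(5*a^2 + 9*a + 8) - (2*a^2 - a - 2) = 3*a^2 + 10*a + 10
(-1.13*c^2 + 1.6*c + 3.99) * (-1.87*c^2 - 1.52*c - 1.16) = 2.1131*c^4 - 1.2744*c^3 - 8.5825*c^2 - 7.9208*c - 4.6284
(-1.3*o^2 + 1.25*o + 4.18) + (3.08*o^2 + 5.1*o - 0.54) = 1.78*o^2 + 6.35*o + 3.64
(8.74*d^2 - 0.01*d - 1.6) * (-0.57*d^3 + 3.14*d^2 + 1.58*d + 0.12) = -4.9818*d^5 + 27.4493*d^4 + 14.6898*d^3 - 3.991*d^2 - 2.5292*d - 0.192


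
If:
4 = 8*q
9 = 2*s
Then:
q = 1/2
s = 9/2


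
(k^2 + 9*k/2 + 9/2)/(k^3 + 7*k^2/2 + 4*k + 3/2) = (k + 3)/(k^2 + 2*k + 1)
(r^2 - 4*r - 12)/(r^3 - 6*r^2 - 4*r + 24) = 1/(r - 2)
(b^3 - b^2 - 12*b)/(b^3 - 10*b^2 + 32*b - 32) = b*(b + 3)/(b^2 - 6*b + 8)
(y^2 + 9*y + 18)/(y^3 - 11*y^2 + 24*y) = (y^2 + 9*y + 18)/(y*(y^2 - 11*y + 24))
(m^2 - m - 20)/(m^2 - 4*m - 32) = (m - 5)/(m - 8)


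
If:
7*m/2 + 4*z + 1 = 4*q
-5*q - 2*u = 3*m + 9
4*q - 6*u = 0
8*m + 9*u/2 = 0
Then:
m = 81/125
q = -216/125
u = -144/125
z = -509/200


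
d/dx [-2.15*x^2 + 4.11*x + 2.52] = 4.11 - 4.3*x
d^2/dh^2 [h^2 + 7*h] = 2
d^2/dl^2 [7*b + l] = 0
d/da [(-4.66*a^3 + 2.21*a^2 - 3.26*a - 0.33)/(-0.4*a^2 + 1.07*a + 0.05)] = (1.864*a^4 - 9.9724*a^3 + 0.361700000000001*a^2 - 0.0430000000000001*a + 0.1901)/(0.16*a^4 - 0.856*a^3 + 1.1049*a^2 + 0.107*a + 0.0025)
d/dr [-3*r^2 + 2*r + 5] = 2 - 6*r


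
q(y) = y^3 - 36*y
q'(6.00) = 72.00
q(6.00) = 0.00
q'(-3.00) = -9.00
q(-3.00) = 81.00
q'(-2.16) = -22.00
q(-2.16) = 67.68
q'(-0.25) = -35.81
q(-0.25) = 8.98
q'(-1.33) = -30.69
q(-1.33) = 45.53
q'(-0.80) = -34.08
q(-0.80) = 28.29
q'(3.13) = -6.61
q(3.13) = -82.02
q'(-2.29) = -20.27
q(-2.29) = 70.43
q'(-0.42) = -35.47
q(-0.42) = 15.05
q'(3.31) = -3.13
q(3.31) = -82.90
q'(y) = 3*y^2 - 36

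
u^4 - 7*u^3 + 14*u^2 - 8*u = u*(u - 4)*(u - 2)*(u - 1)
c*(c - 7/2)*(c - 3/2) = c^3 - 5*c^2 + 21*c/4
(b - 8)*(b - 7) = b^2 - 15*b + 56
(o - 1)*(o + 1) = o^2 - 1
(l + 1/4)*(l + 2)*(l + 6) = l^3 + 33*l^2/4 + 14*l + 3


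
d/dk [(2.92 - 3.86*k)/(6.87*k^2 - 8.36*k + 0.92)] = (26.5182*k^2 - 40.1208*k + 20.86)/(47.1969*k^4 - 114.8664*k^3 + 82.5304*k^2 - 15.3824*k + 0.8464)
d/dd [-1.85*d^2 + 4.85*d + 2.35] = 4.85 - 3.7*d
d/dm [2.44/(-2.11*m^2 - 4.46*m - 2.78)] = (10.2968*m + 10.8824)/(2.11*m^2 + 4.46*m + 2.78)^2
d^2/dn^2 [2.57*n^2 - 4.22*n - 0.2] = 5.14000000000000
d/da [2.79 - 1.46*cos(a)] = 1.46*sin(a)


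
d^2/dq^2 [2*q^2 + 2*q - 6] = 4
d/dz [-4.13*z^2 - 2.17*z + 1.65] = -8.26*z - 2.17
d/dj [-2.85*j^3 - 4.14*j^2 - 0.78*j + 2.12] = -8.55*j^2 - 8.28*j - 0.78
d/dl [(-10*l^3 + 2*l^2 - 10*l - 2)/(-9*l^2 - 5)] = 2*(45*l^4 + 30*l^2 - 28*l + 25)/(81*l^4 + 90*l^2 + 25)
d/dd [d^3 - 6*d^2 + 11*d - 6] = 3*d^2 - 12*d + 11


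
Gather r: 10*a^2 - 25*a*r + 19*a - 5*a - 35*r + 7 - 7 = 10*a^2 + 14*a + r*(-25*a - 35)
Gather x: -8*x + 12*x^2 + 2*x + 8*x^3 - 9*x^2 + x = 8*x^3 + 3*x^2 - 5*x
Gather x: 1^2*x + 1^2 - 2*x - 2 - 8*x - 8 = -9*x - 9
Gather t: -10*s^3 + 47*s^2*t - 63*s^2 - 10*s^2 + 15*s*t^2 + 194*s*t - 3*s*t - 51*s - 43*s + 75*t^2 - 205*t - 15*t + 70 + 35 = -10*s^3 - 73*s^2 - 94*s + t^2*(15*s + 75) + t*(47*s^2 + 191*s - 220) + 105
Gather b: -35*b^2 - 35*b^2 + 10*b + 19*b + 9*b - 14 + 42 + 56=-70*b^2 + 38*b + 84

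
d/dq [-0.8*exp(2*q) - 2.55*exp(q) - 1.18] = (-1.6*exp(q) - 2.55)*exp(q)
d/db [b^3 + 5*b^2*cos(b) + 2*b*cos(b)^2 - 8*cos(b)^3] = -5*b^2*sin(b) + 3*b^2 - 2*b*sin(2*b) + 10*b*cos(b) + 24*sin(b)*cos(b)^2 + 2*cos(b)^2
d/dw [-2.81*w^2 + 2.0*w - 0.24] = 2.0 - 5.62*w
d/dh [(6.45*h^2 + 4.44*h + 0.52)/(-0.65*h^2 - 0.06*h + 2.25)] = (2.499*h^2 + 29.701*h + 10.0212)/(0.4225*h^4 + 0.078*h^3 - 2.9214*h^2 - 0.27*h + 5.0625)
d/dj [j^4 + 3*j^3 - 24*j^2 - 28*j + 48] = 4*j^3 + 9*j^2 - 48*j - 28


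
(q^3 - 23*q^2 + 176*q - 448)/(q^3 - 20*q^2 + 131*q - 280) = (q - 8)/(q - 5)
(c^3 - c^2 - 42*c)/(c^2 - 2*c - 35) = c*(c + 6)/(c + 5)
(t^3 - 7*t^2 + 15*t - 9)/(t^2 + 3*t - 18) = (t^2 - 4*t + 3)/(t + 6)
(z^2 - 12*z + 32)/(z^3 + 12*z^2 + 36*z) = (z^2 - 12*z + 32)/(z*(z^2 + 12*z + 36))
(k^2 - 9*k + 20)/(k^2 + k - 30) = (k - 4)/(k + 6)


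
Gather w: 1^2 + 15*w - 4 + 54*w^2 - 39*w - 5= 54*w^2 - 24*w - 8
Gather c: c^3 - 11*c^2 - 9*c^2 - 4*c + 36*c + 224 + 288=c^3 - 20*c^2 + 32*c + 512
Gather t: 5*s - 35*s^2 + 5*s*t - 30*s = -35*s^2 + 5*s*t - 25*s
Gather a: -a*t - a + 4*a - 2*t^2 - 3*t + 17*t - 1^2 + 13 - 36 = a*(3 - t) - 2*t^2 + 14*t - 24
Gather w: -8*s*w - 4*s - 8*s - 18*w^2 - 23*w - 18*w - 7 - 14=-12*s - 18*w^2 + w*(-8*s - 41) - 21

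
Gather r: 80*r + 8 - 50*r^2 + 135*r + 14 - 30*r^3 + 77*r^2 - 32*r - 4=-30*r^3 + 27*r^2 + 183*r + 18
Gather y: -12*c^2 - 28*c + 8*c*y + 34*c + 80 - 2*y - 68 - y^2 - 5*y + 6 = -12*c^2 + 6*c - y^2 + y*(8*c - 7) + 18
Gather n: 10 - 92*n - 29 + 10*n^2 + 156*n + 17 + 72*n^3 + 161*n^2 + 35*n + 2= 72*n^3 + 171*n^2 + 99*n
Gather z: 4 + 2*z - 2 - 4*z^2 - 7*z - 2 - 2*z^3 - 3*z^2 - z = -2*z^3 - 7*z^2 - 6*z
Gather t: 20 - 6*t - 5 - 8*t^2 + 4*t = -8*t^2 - 2*t + 15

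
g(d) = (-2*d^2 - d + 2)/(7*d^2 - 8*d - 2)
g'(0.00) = 4.50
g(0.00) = -1.00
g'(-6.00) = 0.01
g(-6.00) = -0.21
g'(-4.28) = 0.02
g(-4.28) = -0.19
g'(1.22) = 15.47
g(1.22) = 1.64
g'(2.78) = 0.16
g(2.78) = -0.54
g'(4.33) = 0.04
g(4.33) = -0.42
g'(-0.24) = 230.95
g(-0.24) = 6.57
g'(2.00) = 0.70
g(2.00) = -0.80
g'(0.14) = 1.76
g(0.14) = -0.61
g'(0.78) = 1.03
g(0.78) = -0.00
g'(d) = (8 - 14*d)*(-2*d^2 - d + 2)/(7*d^2 - 8*d - 2)^2 + (-4*d - 1)/(7*d^2 - 8*d - 2) = (23*d^2 - 20*d + 18)/(49*d^4 - 112*d^3 + 36*d^2 + 32*d + 4)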